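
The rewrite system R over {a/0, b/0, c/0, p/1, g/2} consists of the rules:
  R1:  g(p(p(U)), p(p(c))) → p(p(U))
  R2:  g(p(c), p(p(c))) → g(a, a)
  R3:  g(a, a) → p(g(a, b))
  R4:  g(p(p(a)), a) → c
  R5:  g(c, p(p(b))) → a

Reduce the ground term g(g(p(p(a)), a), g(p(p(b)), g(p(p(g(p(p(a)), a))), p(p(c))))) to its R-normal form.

1. g(g(p(p(a)), a), g(p(p(b)), g(p(p(g(p(p(a)), a))), p(p(c)))))  →  g(c, g(p(p(b)), g(p(p(g(p(p(a)), a))), p(p(c)))))   [R4 at 1]
2. g(c, g(p(p(b)), g(p(p(g(p(p(a)), a))), p(p(c)))))  →  g(c, g(p(p(b)), p(p(g(p(p(a)), a)))))   [R1 at 2.2]
3. g(c, g(p(p(b)), p(p(g(p(p(a)), a)))))  →  g(c, g(p(p(b)), p(p(c))))   [R4 at 2.2.1.1]
4. g(c, g(p(p(b)), p(p(c))))  →  g(c, p(p(b)))   [R1 at 2]
5. g(c, p(p(b)))  →  a   [R5 at ε]

a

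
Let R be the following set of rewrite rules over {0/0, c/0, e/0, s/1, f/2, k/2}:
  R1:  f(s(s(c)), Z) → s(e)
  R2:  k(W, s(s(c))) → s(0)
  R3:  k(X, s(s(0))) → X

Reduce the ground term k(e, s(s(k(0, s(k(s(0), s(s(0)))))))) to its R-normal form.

1. k(e, s(s(k(0, s(k(s(0), s(s(0))))))))  →  k(e, s(s(k(0, s(s(0))))))   [R3 at 2.1.1.2.1]
2. k(e, s(s(k(0, s(s(0))))))  →  k(e, s(s(0)))   [R3 at 2.1.1]
3. k(e, s(s(0)))  →  e   [R3 at ε]

e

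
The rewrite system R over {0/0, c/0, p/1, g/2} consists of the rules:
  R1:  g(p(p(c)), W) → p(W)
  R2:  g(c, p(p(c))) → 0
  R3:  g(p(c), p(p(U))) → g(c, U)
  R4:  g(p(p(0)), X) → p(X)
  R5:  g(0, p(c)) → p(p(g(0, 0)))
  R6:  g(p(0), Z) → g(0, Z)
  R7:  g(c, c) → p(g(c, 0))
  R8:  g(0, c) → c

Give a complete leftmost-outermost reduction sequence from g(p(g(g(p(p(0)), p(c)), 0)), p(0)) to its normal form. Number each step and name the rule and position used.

p(p(0))

1. g(p(g(g(p(p(0)), p(c)), 0)), p(0))  →  g(p(g(p(p(c)), 0)), p(0))   [R4 at 1.1.1]
2. g(p(g(p(p(c)), 0)), p(0))  →  g(p(p(0)), p(0))   [R1 at 1.1]
3. g(p(p(0)), p(0))  →  p(p(0))   [R4 at ε]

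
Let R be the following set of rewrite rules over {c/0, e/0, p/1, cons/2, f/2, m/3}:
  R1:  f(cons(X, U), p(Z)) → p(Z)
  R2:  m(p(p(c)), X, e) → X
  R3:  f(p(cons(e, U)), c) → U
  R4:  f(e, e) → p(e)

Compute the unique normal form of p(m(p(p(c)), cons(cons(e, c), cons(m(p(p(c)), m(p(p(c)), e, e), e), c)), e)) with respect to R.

p(cons(cons(e, c), cons(e, c)))

1. p(m(p(p(c)), cons(cons(e, c), cons(m(p(p(c)), m(p(p(c)), e, e), e), c)), e))  →  p(cons(cons(e, c), cons(m(p(p(c)), m(p(p(c)), e, e), e), c)))   [R2 at 1]
2. p(cons(cons(e, c), cons(m(p(p(c)), m(p(p(c)), e, e), e), c)))  →  p(cons(cons(e, c), cons(m(p(p(c)), e, e), c)))   [R2 at 1.2.1]
3. p(cons(cons(e, c), cons(m(p(p(c)), e, e), c)))  →  p(cons(cons(e, c), cons(e, c)))   [R2 at 1.2.1]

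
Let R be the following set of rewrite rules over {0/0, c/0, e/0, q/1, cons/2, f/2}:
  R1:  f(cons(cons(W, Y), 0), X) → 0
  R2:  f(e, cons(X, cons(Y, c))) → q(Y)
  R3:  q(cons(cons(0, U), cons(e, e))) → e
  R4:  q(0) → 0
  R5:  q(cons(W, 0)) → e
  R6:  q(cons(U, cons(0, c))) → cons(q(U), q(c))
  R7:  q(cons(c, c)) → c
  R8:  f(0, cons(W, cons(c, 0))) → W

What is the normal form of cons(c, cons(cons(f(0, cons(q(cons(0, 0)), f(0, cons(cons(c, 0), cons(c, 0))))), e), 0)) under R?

1. cons(c, cons(cons(f(0, cons(q(cons(0, 0)), f(0, cons(cons(c, 0), cons(c, 0))))), e), 0))  →  cons(c, cons(cons(f(0, cons(e, f(0, cons(cons(c, 0), cons(c, 0))))), e), 0))   [R5 at 2.1.1.2.1]
2. cons(c, cons(cons(f(0, cons(e, f(0, cons(cons(c, 0), cons(c, 0))))), e), 0))  →  cons(c, cons(cons(f(0, cons(e, cons(c, 0))), e), 0))   [R8 at 2.1.1.2.2]
3. cons(c, cons(cons(f(0, cons(e, cons(c, 0))), e), 0))  →  cons(c, cons(cons(e, e), 0))   [R8 at 2.1.1]

cons(c, cons(cons(e, e), 0))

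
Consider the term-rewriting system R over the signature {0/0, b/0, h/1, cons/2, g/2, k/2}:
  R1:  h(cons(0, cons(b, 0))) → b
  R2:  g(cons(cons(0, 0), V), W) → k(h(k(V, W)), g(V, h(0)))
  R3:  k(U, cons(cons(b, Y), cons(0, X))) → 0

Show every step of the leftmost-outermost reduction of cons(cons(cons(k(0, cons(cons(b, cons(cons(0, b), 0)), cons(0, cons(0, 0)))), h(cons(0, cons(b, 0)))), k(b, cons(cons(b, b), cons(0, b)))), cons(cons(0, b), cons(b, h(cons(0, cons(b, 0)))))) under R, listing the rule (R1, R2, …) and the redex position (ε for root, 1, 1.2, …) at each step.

1. cons(cons(cons(k(0, cons(cons(b, cons(cons(0, b), 0)), cons(0, cons(0, 0)))), h(cons(0, cons(b, 0)))), k(b, cons(cons(b, b), cons(0, b)))), cons(cons(0, b), cons(b, h(cons(0, cons(b, 0))))))  →  cons(cons(cons(0, h(cons(0, cons(b, 0)))), k(b, cons(cons(b, b), cons(0, b)))), cons(cons(0, b), cons(b, h(cons(0, cons(b, 0))))))   [R3 at 1.1.1]
2. cons(cons(cons(0, h(cons(0, cons(b, 0)))), k(b, cons(cons(b, b), cons(0, b)))), cons(cons(0, b), cons(b, h(cons(0, cons(b, 0))))))  →  cons(cons(cons(0, b), k(b, cons(cons(b, b), cons(0, b)))), cons(cons(0, b), cons(b, h(cons(0, cons(b, 0))))))   [R1 at 1.1.2]
3. cons(cons(cons(0, b), k(b, cons(cons(b, b), cons(0, b)))), cons(cons(0, b), cons(b, h(cons(0, cons(b, 0))))))  →  cons(cons(cons(0, b), 0), cons(cons(0, b), cons(b, h(cons(0, cons(b, 0))))))   [R3 at 1.2]
4. cons(cons(cons(0, b), 0), cons(cons(0, b), cons(b, h(cons(0, cons(b, 0))))))  →  cons(cons(cons(0, b), 0), cons(cons(0, b), cons(b, b)))   [R1 at 2.2.2]

cons(cons(cons(0, b), 0), cons(cons(0, b), cons(b, b)))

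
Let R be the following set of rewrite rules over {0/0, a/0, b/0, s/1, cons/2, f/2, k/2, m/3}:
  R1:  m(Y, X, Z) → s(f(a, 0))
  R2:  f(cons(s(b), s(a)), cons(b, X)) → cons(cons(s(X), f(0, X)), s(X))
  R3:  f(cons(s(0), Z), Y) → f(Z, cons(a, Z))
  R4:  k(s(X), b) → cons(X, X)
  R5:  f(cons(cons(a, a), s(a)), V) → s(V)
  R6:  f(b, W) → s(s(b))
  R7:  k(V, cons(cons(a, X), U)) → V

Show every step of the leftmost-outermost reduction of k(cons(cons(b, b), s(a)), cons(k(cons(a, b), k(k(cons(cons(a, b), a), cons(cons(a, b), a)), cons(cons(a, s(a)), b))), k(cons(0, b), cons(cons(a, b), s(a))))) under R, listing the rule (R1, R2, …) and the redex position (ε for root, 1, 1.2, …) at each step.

cons(cons(b, b), s(a))

1. k(cons(cons(b, b), s(a)), cons(k(cons(a, b), k(k(cons(cons(a, b), a), cons(cons(a, b), a)), cons(cons(a, s(a)), b))), k(cons(0, b), cons(cons(a, b), s(a)))))  →  k(cons(cons(b, b), s(a)), cons(k(cons(a, b), k(cons(cons(a, b), a), cons(cons(a, b), a))), k(cons(0, b), cons(cons(a, b), s(a)))))   [R7 at 2.1.2]
2. k(cons(cons(b, b), s(a)), cons(k(cons(a, b), k(cons(cons(a, b), a), cons(cons(a, b), a))), k(cons(0, b), cons(cons(a, b), s(a)))))  →  k(cons(cons(b, b), s(a)), cons(k(cons(a, b), cons(cons(a, b), a)), k(cons(0, b), cons(cons(a, b), s(a)))))   [R7 at 2.1.2]
3. k(cons(cons(b, b), s(a)), cons(k(cons(a, b), cons(cons(a, b), a)), k(cons(0, b), cons(cons(a, b), s(a)))))  →  k(cons(cons(b, b), s(a)), cons(cons(a, b), k(cons(0, b), cons(cons(a, b), s(a)))))   [R7 at 2.1]
4. k(cons(cons(b, b), s(a)), cons(cons(a, b), k(cons(0, b), cons(cons(a, b), s(a)))))  →  cons(cons(b, b), s(a))   [R7 at ε]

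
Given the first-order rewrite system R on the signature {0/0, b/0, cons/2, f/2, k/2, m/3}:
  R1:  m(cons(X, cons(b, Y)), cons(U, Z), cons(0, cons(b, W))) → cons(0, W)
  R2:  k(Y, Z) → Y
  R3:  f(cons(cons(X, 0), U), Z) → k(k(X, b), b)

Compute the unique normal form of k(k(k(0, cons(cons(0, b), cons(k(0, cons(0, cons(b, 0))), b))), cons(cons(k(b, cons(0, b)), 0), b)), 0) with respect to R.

1. k(k(k(0, cons(cons(0, b), cons(k(0, cons(0, cons(b, 0))), b))), cons(cons(k(b, cons(0, b)), 0), b)), 0)  →  k(k(0, cons(cons(0, b), cons(k(0, cons(0, cons(b, 0))), b))), cons(cons(k(b, cons(0, b)), 0), b))   [R2 at ε]
2. k(k(0, cons(cons(0, b), cons(k(0, cons(0, cons(b, 0))), b))), cons(cons(k(b, cons(0, b)), 0), b))  →  k(0, cons(cons(0, b), cons(k(0, cons(0, cons(b, 0))), b)))   [R2 at ε]
3. k(0, cons(cons(0, b), cons(k(0, cons(0, cons(b, 0))), b)))  →  0   [R2 at ε]

0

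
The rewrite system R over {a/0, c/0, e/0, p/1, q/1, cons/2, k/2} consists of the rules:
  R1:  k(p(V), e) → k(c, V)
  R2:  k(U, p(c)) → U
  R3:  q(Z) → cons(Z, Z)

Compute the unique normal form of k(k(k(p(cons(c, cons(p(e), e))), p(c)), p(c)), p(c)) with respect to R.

1. k(k(k(p(cons(c, cons(p(e), e))), p(c)), p(c)), p(c))  →  k(k(p(cons(c, cons(p(e), e))), p(c)), p(c))   [R2 at ε]
2. k(k(p(cons(c, cons(p(e), e))), p(c)), p(c))  →  k(p(cons(c, cons(p(e), e))), p(c))   [R2 at ε]
3. k(p(cons(c, cons(p(e), e))), p(c))  →  p(cons(c, cons(p(e), e)))   [R2 at ε]

p(cons(c, cons(p(e), e)))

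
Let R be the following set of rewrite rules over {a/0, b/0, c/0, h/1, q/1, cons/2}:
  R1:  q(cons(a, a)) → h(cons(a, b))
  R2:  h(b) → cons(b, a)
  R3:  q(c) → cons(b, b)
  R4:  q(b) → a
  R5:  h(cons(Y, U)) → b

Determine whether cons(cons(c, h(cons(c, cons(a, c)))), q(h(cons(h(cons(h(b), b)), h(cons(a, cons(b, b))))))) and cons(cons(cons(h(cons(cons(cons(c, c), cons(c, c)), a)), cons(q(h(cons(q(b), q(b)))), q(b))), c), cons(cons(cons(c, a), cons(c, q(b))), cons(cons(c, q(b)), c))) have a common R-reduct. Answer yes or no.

Reduce t₁ = cons(cons(c, h(cons(c, cons(a, c)))), q(h(cons(h(cons(h(b), b)), h(cons(a, cons(b, b))))))):
1. cons(cons(c, h(cons(c, cons(a, c)))), q(h(cons(h(cons(h(b), b)), h(cons(a, cons(b, b)))))))  →  cons(cons(c, b), q(h(cons(h(cons(h(b), b)), h(cons(a, cons(b, b)))))))   [R5 at 1.2]
2. cons(cons(c, b), q(h(cons(h(cons(h(b), b)), h(cons(a, cons(b, b)))))))  →  cons(cons(c, b), q(b))   [R5 at 2.1]
3. cons(cons(c, b), q(b))  →  cons(cons(c, b), a)   [R4 at 2]

Reduce t₂ = cons(cons(cons(h(cons(cons(cons(c, c), cons(c, c)), a)), cons(q(h(cons(q(b), q(b)))), q(b))), c), cons(cons(cons(c, a), cons(c, q(b))), cons(cons(c, q(b)), c))):
1. cons(cons(cons(h(cons(cons(cons(c, c), cons(c, c)), a)), cons(q(h(cons(q(b), q(b)))), q(b))), c), cons(cons(cons(c, a), cons(c, q(b))), cons(cons(c, q(b)), c)))  →  cons(cons(cons(b, cons(q(h(cons(q(b), q(b)))), q(b))), c), cons(cons(cons(c, a), cons(c, q(b))), cons(cons(c, q(b)), c)))   [R5 at 1.1.1]
2. cons(cons(cons(b, cons(q(h(cons(q(b), q(b)))), q(b))), c), cons(cons(cons(c, a), cons(c, q(b))), cons(cons(c, q(b)), c)))  →  cons(cons(cons(b, cons(q(b), q(b))), c), cons(cons(cons(c, a), cons(c, q(b))), cons(cons(c, q(b)), c)))   [R5 at 1.1.2.1.1]
3. cons(cons(cons(b, cons(q(b), q(b))), c), cons(cons(cons(c, a), cons(c, q(b))), cons(cons(c, q(b)), c)))  →  cons(cons(cons(b, cons(a, q(b))), c), cons(cons(cons(c, a), cons(c, q(b))), cons(cons(c, q(b)), c)))   [R4 at 1.1.2.1]
4. cons(cons(cons(b, cons(a, q(b))), c), cons(cons(cons(c, a), cons(c, q(b))), cons(cons(c, q(b)), c)))  →  cons(cons(cons(b, cons(a, a)), c), cons(cons(cons(c, a), cons(c, q(b))), cons(cons(c, q(b)), c)))   [R4 at 1.1.2.2]
5. cons(cons(cons(b, cons(a, a)), c), cons(cons(cons(c, a), cons(c, q(b))), cons(cons(c, q(b)), c)))  →  cons(cons(cons(b, cons(a, a)), c), cons(cons(cons(c, a), cons(c, a)), cons(cons(c, q(b)), c)))   [R4 at 2.1.2.2]
6. cons(cons(cons(b, cons(a, a)), c), cons(cons(cons(c, a), cons(c, a)), cons(cons(c, q(b)), c)))  →  cons(cons(cons(b, cons(a, a)), c), cons(cons(cons(c, a), cons(c, a)), cons(cons(c, a), c)))   [R4 at 2.2.1.2]

no — NF(t₁) = cons(cons(c, b), a), NF(t₂) = cons(cons(cons(b, cons(a, a)), c), cons(cons(cons(c, a), cons(c, a)), cons(cons(c, a), c)))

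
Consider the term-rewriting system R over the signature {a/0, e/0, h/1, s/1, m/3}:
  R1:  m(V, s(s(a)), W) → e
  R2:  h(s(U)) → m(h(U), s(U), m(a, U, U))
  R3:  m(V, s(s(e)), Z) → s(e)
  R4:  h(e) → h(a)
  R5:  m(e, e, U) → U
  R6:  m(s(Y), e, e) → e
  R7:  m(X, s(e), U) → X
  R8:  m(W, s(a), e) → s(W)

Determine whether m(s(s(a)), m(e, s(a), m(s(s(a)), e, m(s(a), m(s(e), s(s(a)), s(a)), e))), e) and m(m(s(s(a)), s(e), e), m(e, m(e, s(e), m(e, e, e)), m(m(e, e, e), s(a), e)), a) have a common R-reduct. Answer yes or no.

Reduce t₁ = m(s(s(a)), m(e, s(a), m(s(s(a)), e, m(s(a), m(s(e), s(s(a)), s(a)), e))), e):
1. m(s(s(a)), m(e, s(a), m(s(s(a)), e, m(s(a), m(s(e), s(s(a)), s(a)), e))), e)  →  m(s(s(a)), m(e, s(a), m(s(s(a)), e, m(s(a), e, e))), e)   [R1 at 2.3.3.2]
2. m(s(s(a)), m(e, s(a), m(s(s(a)), e, m(s(a), e, e))), e)  →  m(s(s(a)), m(e, s(a), m(s(s(a)), e, e)), e)   [R6 at 2.3.3]
3. m(s(s(a)), m(e, s(a), m(s(s(a)), e, e)), e)  →  m(s(s(a)), m(e, s(a), e), e)   [R6 at 2.3]
4. m(s(s(a)), m(e, s(a), e), e)  →  m(s(s(a)), s(e), e)   [R8 at 2]
5. m(s(s(a)), s(e), e)  →  s(s(a))   [R7 at ε]

Reduce t₂ = m(m(s(s(a)), s(e), e), m(e, m(e, s(e), m(e, e, e)), m(m(e, e, e), s(a), e)), a):
1. m(m(s(s(a)), s(e), e), m(e, m(e, s(e), m(e, e, e)), m(m(e, e, e), s(a), e)), a)  →  m(s(s(a)), m(e, m(e, s(e), m(e, e, e)), m(m(e, e, e), s(a), e)), a)   [R7 at 1]
2. m(s(s(a)), m(e, m(e, s(e), m(e, e, e)), m(m(e, e, e), s(a), e)), a)  →  m(s(s(a)), m(e, e, m(m(e, e, e), s(a), e)), a)   [R7 at 2.2]
3. m(s(s(a)), m(e, e, m(m(e, e, e), s(a), e)), a)  →  m(s(s(a)), m(m(e, e, e), s(a), e), a)   [R5 at 2]
4. m(s(s(a)), m(m(e, e, e), s(a), e), a)  →  m(s(s(a)), s(m(e, e, e)), a)   [R8 at 2]
5. m(s(s(a)), s(m(e, e, e)), a)  →  m(s(s(a)), s(e), a)   [R5 at 2.1]
6. m(s(s(a)), s(e), a)  →  s(s(a))   [R7 at ε]

yes — NF(t₁) = s(s(a)), NF(t₂) = s(s(a))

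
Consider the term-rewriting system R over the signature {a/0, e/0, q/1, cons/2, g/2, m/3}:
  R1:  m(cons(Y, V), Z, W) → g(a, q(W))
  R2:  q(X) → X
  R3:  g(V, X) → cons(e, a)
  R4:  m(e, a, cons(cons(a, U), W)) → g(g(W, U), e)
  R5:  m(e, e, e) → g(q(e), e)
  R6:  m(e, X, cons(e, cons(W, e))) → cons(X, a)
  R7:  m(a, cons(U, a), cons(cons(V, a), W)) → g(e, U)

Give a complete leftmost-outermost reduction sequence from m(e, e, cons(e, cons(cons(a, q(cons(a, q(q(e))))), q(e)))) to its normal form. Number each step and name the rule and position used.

cons(e, a)

1. m(e, e, cons(e, cons(cons(a, q(cons(a, q(q(e))))), q(e))))  →  m(e, e, cons(e, cons(cons(a, cons(a, q(q(e)))), q(e))))   [R2 at 3.2.1.2]
2. m(e, e, cons(e, cons(cons(a, cons(a, q(q(e)))), q(e))))  →  m(e, e, cons(e, cons(cons(a, cons(a, q(e))), q(e))))   [R2 at 3.2.1.2.2]
3. m(e, e, cons(e, cons(cons(a, cons(a, q(e))), q(e))))  →  m(e, e, cons(e, cons(cons(a, cons(a, e)), q(e))))   [R2 at 3.2.1.2.2]
4. m(e, e, cons(e, cons(cons(a, cons(a, e)), q(e))))  →  m(e, e, cons(e, cons(cons(a, cons(a, e)), e)))   [R2 at 3.2.2]
5. m(e, e, cons(e, cons(cons(a, cons(a, e)), e)))  →  cons(e, a)   [R6 at ε]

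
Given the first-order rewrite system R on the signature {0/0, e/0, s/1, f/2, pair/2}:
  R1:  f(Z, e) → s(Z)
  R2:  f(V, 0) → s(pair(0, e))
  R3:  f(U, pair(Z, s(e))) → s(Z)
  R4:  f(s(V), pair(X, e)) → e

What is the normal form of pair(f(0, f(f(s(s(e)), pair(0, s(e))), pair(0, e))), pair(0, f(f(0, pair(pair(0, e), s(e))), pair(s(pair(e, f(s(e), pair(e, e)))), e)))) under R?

pair(s(0), pair(0, e))

1. pair(f(0, f(f(s(s(e)), pair(0, s(e))), pair(0, e))), pair(0, f(f(0, pair(pair(0, e), s(e))), pair(s(pair(e, f(s(e), pair(e, e)))), e))))  →  pair(f(0, f(s(0), pair(0, e))), pair(0, f(f(0, pair(pair(0, e), s(e))), pair(s(pair(e, f(s(e), pair(e, e)))), e))))   [R3 at 1.2.1]
2. pair(f(0, f(s(0), pair(0, e))), pair(0, f(f(0, pair(pair(0, e), s(e))), pair(s(pair(e, f(s(e), pair(e, e)))), e))))  →  pair(f(0, e), pair(0, f(f(0, pair(pair(0, e), s(e))), pair(s(pair(e, f(s(e), pair(e, e)))), e))))   [R4 at 1.2]
3. pair(f(0, e), pair(0, f(f(0, pair(pair(0, e), s(e))), pair(s(pair(e, f(s(e), pair(e, e)))), e))))  →  pair(s(0), pair(0, f(f(0, pair(pair(0, e), s(e))), pair(s(pair(e, f(s(e), pair(e, e)))), e))))   [R1 at 1]
4. pair(s(0), pair(0, f(f(0, pair(pair(0, e), s(e))), pair(s(pair(e, f(s(e), pair(e, e)))), e))))  →  pair(s(0), pair(0, f(s(pair(0, e)), pair(s(pair(e, f(s(e), pair(e, e)))), e))))   [R3 at 2.2.1]
5. pair(s(0), pair(0, f(s(pair(0, e)), pair(s(pair(e, f(s(e), pair(e, e)))), e))))  →  pair(s(0), pair(0, e))   [R4 at 2.2]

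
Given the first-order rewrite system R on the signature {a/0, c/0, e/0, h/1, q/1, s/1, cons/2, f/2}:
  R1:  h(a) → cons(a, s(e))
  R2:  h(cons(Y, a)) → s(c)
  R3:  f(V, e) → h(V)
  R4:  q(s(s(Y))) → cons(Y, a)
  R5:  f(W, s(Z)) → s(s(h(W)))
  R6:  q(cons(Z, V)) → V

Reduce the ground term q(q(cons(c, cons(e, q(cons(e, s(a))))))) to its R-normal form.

1. q(q(cons(c, cons(e, q(cons(e, s(a)))))))  →  q(cons(e, q(cons(e, s(a)))))   [R6 at 1]
2. q(cons(e, q(cons(e, s(a)))))  →  q(cons(e, s(a)))   [R6 at ε]
3. q(cons(e, s(a)))  →  s(a)   [R6 at ε]

s(a)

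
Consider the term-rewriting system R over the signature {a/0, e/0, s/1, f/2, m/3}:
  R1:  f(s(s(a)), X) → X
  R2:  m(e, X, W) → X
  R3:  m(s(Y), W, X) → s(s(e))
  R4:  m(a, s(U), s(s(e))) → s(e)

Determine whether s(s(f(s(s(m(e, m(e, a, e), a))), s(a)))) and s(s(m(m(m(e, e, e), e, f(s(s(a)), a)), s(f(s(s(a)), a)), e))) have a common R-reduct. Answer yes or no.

Reduce t₁ = s(s(f(s(s(m(e, m(e, a, e), a))), s(a)))):
1. s(s(f(s(s(m(e, m(e, a, e), a))), s(a))))  →  s(s(f(s(s(m(e, a, e))), s(a))))   [R2 at 1.1.1.1.1]
2. s(s(f(s(s(m(e, a, e))), s(a))))  →  s(s(f(s(s(a)), s(a))))   [R2 at 1.1.1.1.1]
3. s(s(f(s(s(a)), s(a))))  →  s(s(s(a)))   [R1 at 1.1]

Reduce t₂ = s(s(m(m(m(e, e, e), e, f(s(s(a)), a)), s(f(s(s(a)), a)), e))):
1. s(s(m(m(m(e, e, e), e, f(s(s(a)), a)), s(f(s(s(a)), a)), e)))  →  s(s(m(m(e, e, f(s(s(a)), a)), s(f(s(s(a)), a)), e)))   [R2 at 1.1.1.1]
2. s(s(m(m(e, e, f(s(s(a)), a)), s(f(s(s(a)), a)), e)))  →  s(s(m(e, s(f(s(s(a)), a)), e)))   [R2 at 1.1.1]
3. s(s(m(e, s(f(s(s(a)), a)), e)))  →  s(s(s(f(s(s(a)), a))))   [R2 at 1.1]
4. s(s(s(f(s(s(a)), a))))  →  s(s(s(a)))   [R1 at 1.1.1]

yes — NF(t₁) = s(s(s(a))), NF(t₂) = s(s(s(a)))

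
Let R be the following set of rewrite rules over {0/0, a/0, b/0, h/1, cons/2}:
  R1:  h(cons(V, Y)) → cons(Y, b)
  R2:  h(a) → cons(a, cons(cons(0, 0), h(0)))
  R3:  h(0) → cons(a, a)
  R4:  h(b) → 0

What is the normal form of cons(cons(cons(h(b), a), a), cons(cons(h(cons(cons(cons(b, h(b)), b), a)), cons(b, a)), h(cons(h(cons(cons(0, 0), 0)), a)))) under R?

1. cons(cons(cons(h(b), a), a), cons(cons(h(cons(cons(cons(b, h(b)), b), a)), cons(b, a)), h(cons(h(cons(cons(0, 0), 0)), a))))  →  cons(cons(cons(0, a), a), cons(cons(h(cons(cons(cons(b, h(b)), b), a)), cons(b, a)), h(cons(h(cons(cons(0, 0), 0)), a))))   [R4 at 1.1.1]
2. cons(cons(cons(0, a), a), cons(cons(h(cons(cons(cons(b, h(b)), b), a)), cons(b, a)), h(cons(h(cons(cons(0, 0), 0)), a))))  →  cons(cons(cons(0, a), a), cons(cons(cons(a, b), cons(b, a)), h(cons(h(cons(cons(0, 0), 0)), a))))   [R1 at 2.1.1]
3. cons(cons(cons(0, a), a), cons(cons(cons(a, b), cons(b, a)), h(cons(h(cons(cons(0, 0), 0)), a))))  →  cons(cons(cons(0, a), a), cons(cons(cons(a, b), cons(b, a)), cons(a, b)))   [R1 at 2.2]

cons(cons(cons(0, a), a), cons(cons(cons(a, b), cons(b, a)), cons(a, b)))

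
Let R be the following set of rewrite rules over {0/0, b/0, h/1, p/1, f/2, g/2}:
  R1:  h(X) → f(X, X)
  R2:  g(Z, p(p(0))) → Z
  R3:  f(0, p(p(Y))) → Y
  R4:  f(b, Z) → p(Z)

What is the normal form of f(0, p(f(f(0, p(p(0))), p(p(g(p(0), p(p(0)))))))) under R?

1. f(0, p(f(f(0, p(p(0))), p(p(g(p(0), p(p(0))))))))  →  f(0, p(f(0, p(p(g(p(0), p(p(0))))))))   [R3 at 2.1.1]
2. f(0, p(f(0, p(p(g(p(0), p(p(0))))))))  →  f(0, p(g(p(0), p(p(0)))))   [R3 at 2.1]
3. f(0, p(g(p(0), p(p(0)))))  →  f(0, p(p(0)))   [R2 at 2.1]
4. f(0, p(p(0)))  →  0   [R3 at ε]

0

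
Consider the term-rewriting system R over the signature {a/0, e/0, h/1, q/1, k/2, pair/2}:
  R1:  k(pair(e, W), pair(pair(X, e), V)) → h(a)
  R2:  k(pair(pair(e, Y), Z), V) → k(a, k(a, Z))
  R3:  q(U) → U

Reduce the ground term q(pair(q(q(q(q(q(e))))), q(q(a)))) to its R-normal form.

1. q(pair(q(q(q(q(q(e))))), q(q(a))))  →  pair(q(q(q(q(q(e))))), q(q(a)))   [R3 at ε]
2. pair(q(q(q(q(q(e))))), q(q(a)))  →  pair(q(q(q(q(e)))), q(q(a)))   [R3 at 1]
3. pair(q(q(q(q(e)))), q(q(a)))  →  pair(q(q(q(e))), q(q(a)))   [R3 at 1]
4. pair(q(q(q(e))), q(q(a)))  →  pair(q(q(e)), q(q(a)))   [R3 at 1]
5. pair(q(q(e)), q(q(a)))  →  pair(q(e), q(q(a)))   [R3 at 1]
6. pair(q(e), q(q(a)))  →  pair(e, q(q(a)))   [R3 at 1]
7. pair(e, q(q(a)))  →  pair(e, q(a))   [R3 at 2]
8. pair(e, q(a))  →  pair(e, a)   [R3 at 2]

pair(e, a)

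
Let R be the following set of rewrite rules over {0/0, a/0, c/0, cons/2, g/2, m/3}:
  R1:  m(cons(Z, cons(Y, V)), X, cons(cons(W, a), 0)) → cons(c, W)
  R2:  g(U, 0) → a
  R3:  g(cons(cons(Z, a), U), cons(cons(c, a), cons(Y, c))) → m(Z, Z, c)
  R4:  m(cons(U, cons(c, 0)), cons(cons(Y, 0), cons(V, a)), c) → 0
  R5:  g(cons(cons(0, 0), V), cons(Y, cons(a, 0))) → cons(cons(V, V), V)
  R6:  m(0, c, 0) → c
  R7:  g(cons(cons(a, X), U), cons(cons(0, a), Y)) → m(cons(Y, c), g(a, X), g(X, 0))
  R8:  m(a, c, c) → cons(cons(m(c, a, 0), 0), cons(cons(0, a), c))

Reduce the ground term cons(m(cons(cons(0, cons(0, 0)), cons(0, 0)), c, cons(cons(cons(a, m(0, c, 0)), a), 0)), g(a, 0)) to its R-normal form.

1. cons(m(cons(cons(0, cons(0, 0)), cons(0, 0)), c, cons(cons(cons(a, m(0, c, 0)), a), 0)), g(a, 0))  →  cons(cons(c, cons(a, m(0, c, 0))), g(a, 0))   [R1 at 1]
2. cons(cons(c, cons(a, m(0, c, 0))), g(a, 0))  →  cons(cons(c, cons(a, c)), g(a, 0))   [R6 at 1.2.2]
3. cons(cons(c, cons(a, c)), g(a, 0))  →  cons(cons(c, cons(a, c)), a)   [R2 at 2]

cons(cons(c, cons(a, c)), a)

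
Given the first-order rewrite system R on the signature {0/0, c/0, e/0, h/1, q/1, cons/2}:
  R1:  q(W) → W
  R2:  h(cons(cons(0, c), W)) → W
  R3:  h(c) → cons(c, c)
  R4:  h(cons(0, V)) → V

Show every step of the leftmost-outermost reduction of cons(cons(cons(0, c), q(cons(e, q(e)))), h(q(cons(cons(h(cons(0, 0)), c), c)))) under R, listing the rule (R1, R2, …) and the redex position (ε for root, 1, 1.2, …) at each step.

1. cons(cons(cons(0, c), q(cons(e, q(e)))), h(q(cons(cons(h(cons(0, 0)), c), c))))  →  cons(cons(cons(0, c), cons(e, q(e))), h(q(cons(cons(h(cons(0, 0)), c), c))))   [R1 at 1.2]
2. cons(cons(cons(0, c), cons(e, q(e))), h(q(cons(cons(h(cons(0, 0)), c), c))))  →  cons(cons(cons(0, c), cons(e, e)), h(q(cons(cons(h(cons(0, 0)), c), c))))   [R1 at 1.2.2]
3. cons(cons(cons(0, c), cons(e, e)), h(q(cons(cons(h(cons(0, 0)), c), c))))  →  cons(cons(cons(0, c), cons(e, e)), h(cons(cons(h(cons(0, 0)), c), c)))   [R1 at 2.1]
4. cons(cons(cons(0, c), cons(e, e)), h(cons(cons(h(cons(0, 0)), c), c)))  →  cons(cons(cons(0, c), cons(e, e)), h(cons(cons(0, c), c)))   [R4 at 2.1.1.1]
5. cons(cons(cons(0, c), cons(e, e)), h(cons(cons(0, c), c)))  →  cons(cons(cons(0, c), cons(e, e)), c)   [R2 at 2]

cons(cons(cons(0, c), cons(e, e)), c)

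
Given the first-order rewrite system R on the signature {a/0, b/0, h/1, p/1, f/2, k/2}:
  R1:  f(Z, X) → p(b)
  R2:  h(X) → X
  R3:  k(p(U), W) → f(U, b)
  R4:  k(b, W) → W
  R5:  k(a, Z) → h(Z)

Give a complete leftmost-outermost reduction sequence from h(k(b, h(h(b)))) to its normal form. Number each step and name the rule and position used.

1. h(k(b, h(h(b))))  →  k(b, h(h(b)))   [R2 at ε]
2. k(b, h(h(b)))  →  h(h(b))   [R4 at ε]
3. h(h(b))  →  h(b)   [R2 at ε]
4. h(b)  →  b   [R2 at ε]

b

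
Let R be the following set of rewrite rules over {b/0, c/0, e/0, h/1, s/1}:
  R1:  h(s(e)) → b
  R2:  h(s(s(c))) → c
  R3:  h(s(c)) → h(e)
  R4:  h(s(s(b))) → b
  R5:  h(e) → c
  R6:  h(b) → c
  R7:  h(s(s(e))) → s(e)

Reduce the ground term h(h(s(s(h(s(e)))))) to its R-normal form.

c

1. h(h(s(s(h(s(e))))))  →  h(h(s(s(b))))   [R1 at 1.1.1.1]
2. h(h(s(s(b))))  →  h(b)   [R4 at 1]
3. h(b)  →  c   [R6 at ε]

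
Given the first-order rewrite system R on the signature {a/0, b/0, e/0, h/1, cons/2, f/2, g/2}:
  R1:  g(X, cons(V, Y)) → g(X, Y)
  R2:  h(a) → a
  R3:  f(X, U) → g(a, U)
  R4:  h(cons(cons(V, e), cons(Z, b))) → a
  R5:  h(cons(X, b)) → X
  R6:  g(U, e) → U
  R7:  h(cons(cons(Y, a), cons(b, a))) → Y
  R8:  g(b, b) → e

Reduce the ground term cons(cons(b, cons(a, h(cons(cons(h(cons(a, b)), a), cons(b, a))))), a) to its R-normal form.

cons(cons(b, cons(a, a)), a)

1. cons(cons(b, cons(a, h(cons(cons(h(cons(a, b)), a), cons(b, a))))), a)  →  cons(cons(b, cons(a, h(cons(a, b)))), a)   [R7 at 1.2.2]
2. cons(cons(b, cons(a, h(cons(a, b)))), a)  →  cons(cons(b, cons(a, a)), a)   [R5 at 1.2.2]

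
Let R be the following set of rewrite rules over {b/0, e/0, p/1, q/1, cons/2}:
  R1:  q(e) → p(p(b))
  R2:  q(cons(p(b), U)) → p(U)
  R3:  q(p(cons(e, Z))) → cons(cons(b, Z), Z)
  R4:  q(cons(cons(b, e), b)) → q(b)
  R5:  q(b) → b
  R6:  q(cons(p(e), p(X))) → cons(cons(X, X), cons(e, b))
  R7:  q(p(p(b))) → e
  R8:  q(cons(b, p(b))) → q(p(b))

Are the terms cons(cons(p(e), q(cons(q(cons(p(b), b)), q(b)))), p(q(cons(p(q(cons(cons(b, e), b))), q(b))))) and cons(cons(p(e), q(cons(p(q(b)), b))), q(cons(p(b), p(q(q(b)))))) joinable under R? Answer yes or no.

yes — NF(t₁) = cons(cons(p(e), p(b)), p(p(b))), NF(t₂) = cons(cons(p(e), p(b)), p(p(b)))

Reduce t₁ = cons(cons(p(e), q(cons(q(cons(p(b), b)), q(b)))), p(q(cons(p(q(cons(cons(b, e), b))), q(b))))):
1. cons(cons(p(e), q(cons(q(cons(p(b), b)), q(b)))), p(q(cons(p(q(cons(cons(b, e), b))), q(b)))))  →  cons(cons(p(e), q(cons(p(b), q(b)))), p(q(cons(p(q(cons(cons(b, e), b))), q(b)))))   [R2 at 1.2.1.1]
2. cons(cons(p(e), q(cons(p(b), q(b)))), p(q(cons(p(q(cons(cons(b, e), b))), q(b)))))  →  cons(cons(p(e), p(q(b))), p(q(cons(p(q(cons(cons(b, e), b))), q(b)))))   [R2 at 1.2]
3. cons(cons(p(e), p(q(b))), p(q(cons(p(q(cons(cons(b, e), b))), q(b)))))  →  cons(cons(p(e), p(b)), p(q(cons(p(q(cons(cons(b, e), b))), q(b)))))   [R5 at 1.2.1]
4. cons(cons(p(e), p(b)), p(q(cons(p(q(cons(cons(b, e), b))), q(b)))))  →  cons(cons(p(e), p(b)), p(q(cons(p(q(b)), q(b)))))   [R4 at 2.1.1.1.1]
5. cons(cons(p(e), p(b)), p(q(cons(p(q(b)), q(b)))))  →  cons(cons(p(e), p(b)), p(q(cons(p(b), q(b)))))   [R5 at 2.1.1.1.1]
6. cons(cons(p(e), p(b)), p(q(cons(p(b), q(b)))))  →  cons(cons(p(e), p(b)), p(p(q(b))))   [R2 at 2.1]
7. cons(cons(p(e), p(b)), p(p(q(b))))  →  cons(cons(p(e), p(b)), p(p(b)))   [R5 at 2.1.1]

Reduce t₂ = cons(cons(p(e), q(cons(p(q(b)), b))), q(cons(p(b), p(q(q(b)))))):
1. cons(cons(p(e), q(cons(p(q(b)), b))), q(cons(p(b), p(q(q(b))))))  →  cons(cons(p(e), q(cons(p(b), b))), q(cons(p(b), p(q(q(b))))))   [R5 at 1.2.1.1.1]
2. cons(cons(p(e), q(cons(p(b), b))), q(cons(p(b), p(q(q(b))))))  →  cons(cons(p(e), p(b)), q(cons(p(b), p(q(q(b))))))   [R2 at 1.2]
3. cons(cons(p(e), p(b)), q(cons(p(b), p(q(q(b))))))  →  cons(cons(p(e), p(b)), p(p(q(q(b)))))   [R2 at 2]
4. cons(cons(p(e), p(b)), p(p(q(q(b)))))  →  cons(cons(p(e), p(b)), p(p(q(b))))   [R5 at 2.1.1.1]
5. cons(cons(p(e), p(b)), p(p(q(b))))  →  cons(cons(p(e), p(b)), p(p(b)))   [R5 at 2.1.1]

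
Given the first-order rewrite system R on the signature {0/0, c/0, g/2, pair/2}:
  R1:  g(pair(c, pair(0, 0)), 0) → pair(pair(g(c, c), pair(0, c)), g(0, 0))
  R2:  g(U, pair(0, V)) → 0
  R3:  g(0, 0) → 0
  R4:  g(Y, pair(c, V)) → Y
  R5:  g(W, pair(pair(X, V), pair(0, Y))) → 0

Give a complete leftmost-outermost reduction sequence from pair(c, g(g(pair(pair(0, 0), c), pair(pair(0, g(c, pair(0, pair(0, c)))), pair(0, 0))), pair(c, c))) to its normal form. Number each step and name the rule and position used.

1. pair(c, g(g(pair(pair(0, 0), c), pair(pair(0, g(c, pair(0, pair(0, c)))), pair(0, 0))), pair(c, c)))  →  pair(c, g(pair(pair(0, 0), c), pair(pair(0, g(c, pair(0, pair(0, c)))), pair(0, 0))))   [R4 at 2]
2. pair(c, g(pair(pair(0, 0), c), pair(pair(0, g(c, pair(0, pair(0, c)))), pair(0, 0))))  →  pair(c, 0)   [R5 at 2]

pair(c, 0)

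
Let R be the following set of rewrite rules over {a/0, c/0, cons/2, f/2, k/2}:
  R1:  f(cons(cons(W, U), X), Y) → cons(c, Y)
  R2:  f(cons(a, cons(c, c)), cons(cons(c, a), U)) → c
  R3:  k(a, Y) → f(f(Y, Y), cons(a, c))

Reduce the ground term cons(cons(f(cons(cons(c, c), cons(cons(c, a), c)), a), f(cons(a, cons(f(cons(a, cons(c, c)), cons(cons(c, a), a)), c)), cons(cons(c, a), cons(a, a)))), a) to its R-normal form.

cons(cons(cons(c, a), c), a)

1. cons(cons(f(cons(cons(c, c), cons(cons(c, a), c)), a), f(cons(a, cons(f(cons(a, cons(c, c)), cons(cons(c, a), a)), c)), cons(cons(c, a), cons(a, a)))), a)  →  cons(cons(cons(c, a), f(cons(a, cons(f(cons(a, cons(c, c)), cons(cons(c, a), a)), c)), cons(cons(c, a), cons(a, a)))), a)   [R1 at 1.1]
2. cons(cons(cons(c, a), f(cons(a, cons(f(cons(a, cons(c, c)), cons(cons(c, a), a)), c)), cons(cons(c, a), cons(a, a)))), a)  →  cons(cons(cons(c, a), f(cons(a, cons(c, c)), cons(cons(c, a), cons(a, a)))), a)   [R2 at 1.2.1.2.1]
3. cons(cons(cons(c, a), f(cons(a, cons(c, c)), cons(cons(c, a), cons(a, a)))), a)  →  cons(cons(cons(c, a), c), a)   [R2 at 1.2]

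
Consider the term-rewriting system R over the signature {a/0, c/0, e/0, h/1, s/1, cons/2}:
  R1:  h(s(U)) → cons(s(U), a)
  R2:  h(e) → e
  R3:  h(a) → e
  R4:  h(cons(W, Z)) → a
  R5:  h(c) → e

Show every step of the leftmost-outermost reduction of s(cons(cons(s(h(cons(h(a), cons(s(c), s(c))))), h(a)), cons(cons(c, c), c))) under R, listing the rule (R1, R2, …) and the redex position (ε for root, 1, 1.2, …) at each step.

s(cons(cons(s(a), e), cons(cons(c, c), c)))

1. s(cons(cons(s(h(cons(h(a), cons(s(c), s(c))))), h(a)), cons(cons(c, c), c)))  →  s(cons(cons(s(a), h(a)), cons(cons(c, c), c)))   [R4 at 1.1.1.1]
2. s(cons(cons(s(a), h(a)), cons(cons(c, c), c)))  →  s(cons(cons(s(a), e), cons(cons(c, c), c)))   [R3 at 1.1.2]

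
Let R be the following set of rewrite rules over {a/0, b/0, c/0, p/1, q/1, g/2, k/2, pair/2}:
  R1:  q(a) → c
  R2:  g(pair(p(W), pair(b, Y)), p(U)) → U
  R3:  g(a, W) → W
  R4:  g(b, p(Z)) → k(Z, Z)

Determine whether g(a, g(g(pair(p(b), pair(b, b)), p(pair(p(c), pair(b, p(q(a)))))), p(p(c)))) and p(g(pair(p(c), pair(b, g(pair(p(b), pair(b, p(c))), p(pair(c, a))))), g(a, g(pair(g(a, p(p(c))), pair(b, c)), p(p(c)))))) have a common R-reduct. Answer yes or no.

yes — NF(t₁) = p(c), NF(t₂) = p(c)

Reduce t₁ = g(a, g(g(pair(p(b), pair(b, b)), p(pair(p(c), pair(b, p(q(a)))))), p(p(c)))):
1. g(a, g(g(pair(p(b), pair(b, b)), p(pair(p(c), pair(b, p(q(a)))))), p(p(c))))  →  g(g(pair(p(b), pair(b, b)), p(pair(p(c), pair(b, p(q(a)))))), p(p(c)))   [R3 at ε]
2. g(g(pair(p(b), pair(b, b)), p(pair(p(c), pair(b, p(q(a)))))), p(p(c)))  →  g(pair(p(c), pair(b, p(q(a)))), p(p(c)))   [R2 at 1]
3. g(pair(p(c), pair(b, p(q(a)))), p(p(c)))  →  p(c)   [R2 at ε]

Reduce t₂ = p(g(pair(p(c), pair(b, g(pair(p(b), pair(b, p(c))), p(pair(c, a))))), g(a, g(pair(g(a, p(p(c))), pair(b, c)), p(p(c)))))):
1. p(g(pair(p(c), pair(b, g(pair(p(b), pair(b, p(c))), p(pair(c, a))))), g(a, g(pair(g(a, p(p(c))), pair(b, c)), p(p(c))))))  →  p(g(pair(p(c), pair(b, pair(c, a))), g(a, g(pair(g(a, p(p(c))), pair(b, c)), p(p(c))))))   [R2 at 1.1.2.2]
2. p(g(pair(p(c), pair(b, pair(c, a))), g(a, g(pair(g(a, p(p(c))), pair(b, c)), p(p(c))))))  →  p(g(pair(p(c), pair(b, pair(c, a))), g(pair(g(a, p(p(c))), pair(b, c)), p(p(c)))))   [R3 at 1.2]
3. p(g(pair(p(c), pair(b, pair(c, a))), g(pair(g(a, p(p(c))), pair(b, c)), p(p(c)))))  →  p(g(pair(p(c), pair(b, pair(c, a))), g(pair(p(p(c)), pair(b, c)), p(p(c)))))   [R3 at 1.2.1.1]
4. p(g(pair(p(c), pair(b, pair(c, a))), g(pair(p(p(c)), pair(b, c)), p(p(c)))))  →  p(g(pair(p(c), pair(b, pair(c, a))), p(c)))   [R2 at 1.2]
5. p(g(pair(p(c), pair(b, pair(c, a))), p(c)))  →  p(c)   [R2 at 1]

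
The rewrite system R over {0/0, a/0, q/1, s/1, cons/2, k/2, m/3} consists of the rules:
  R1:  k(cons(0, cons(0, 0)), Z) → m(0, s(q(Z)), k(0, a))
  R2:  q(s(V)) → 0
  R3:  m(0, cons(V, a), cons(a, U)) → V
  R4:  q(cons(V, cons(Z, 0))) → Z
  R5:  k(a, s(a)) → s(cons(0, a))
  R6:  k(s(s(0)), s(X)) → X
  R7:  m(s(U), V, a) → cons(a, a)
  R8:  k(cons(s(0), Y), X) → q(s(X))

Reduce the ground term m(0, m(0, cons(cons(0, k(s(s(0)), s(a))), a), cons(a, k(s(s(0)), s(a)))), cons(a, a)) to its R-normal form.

0

1. m(0, m(0, cons(cons(0, k(s(s(0)), s(a))), a), cons(a, k(s(s(0)), s(a)))), cons(a, a))  →  m(0, cons(0, k(s(s(0)), s(a))), cons(a, a))   [R3 at 2]
2. m(0, cons(0, k(s(s(0)), s(a))), cons(a, a))  →  m(0, cons(0, a), cons(a, a))   [R6 at 2.2]
3. m(0, cons(0, a), cons(a, a))  →  0   [R3 at ε]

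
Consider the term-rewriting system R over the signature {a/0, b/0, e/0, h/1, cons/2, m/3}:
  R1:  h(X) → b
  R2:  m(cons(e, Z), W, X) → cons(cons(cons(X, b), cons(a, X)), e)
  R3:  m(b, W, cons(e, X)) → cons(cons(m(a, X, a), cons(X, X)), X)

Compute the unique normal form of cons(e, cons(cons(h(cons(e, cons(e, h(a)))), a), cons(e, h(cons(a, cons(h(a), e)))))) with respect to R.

1. cons(e, cons(cons(h(cons(e, cons(e, h(a)))), a), cons(e, h(cons(a, cons(h(a), e))))))  →  cons(e, cons(cons(b, a), cons(e, h(cons(a, cons(h(a), e))))))   [R1 at 2.1.1]
2. cons(e, cons(cons(b, a), cons(e, h(cons(a, cons(h(a), e))))))  →  cons(e, cons(cons(b, a), cons(e, b)))   [R1 at 2.2.2]

cons(e, cons(cons(b, a), cons(e, b)))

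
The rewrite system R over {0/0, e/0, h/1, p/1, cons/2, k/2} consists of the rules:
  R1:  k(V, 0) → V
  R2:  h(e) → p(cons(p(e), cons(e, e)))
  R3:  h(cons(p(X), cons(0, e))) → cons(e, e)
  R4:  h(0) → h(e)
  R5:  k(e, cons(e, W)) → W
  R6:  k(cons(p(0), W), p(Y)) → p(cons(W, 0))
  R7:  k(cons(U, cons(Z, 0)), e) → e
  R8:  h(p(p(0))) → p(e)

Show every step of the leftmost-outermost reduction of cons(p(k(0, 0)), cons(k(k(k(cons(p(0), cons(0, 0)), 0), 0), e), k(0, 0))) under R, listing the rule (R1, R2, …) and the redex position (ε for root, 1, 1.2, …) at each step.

1. cons(p(k(0, 0)), cons(k(k(k(cons(p(0), cons(0, 0)), 0), 0), e), k(0, 0)))  →  cons(p(0), cons(k(k(k(cons(p(0), cons(0, 0)), 0), 0), e), k(0, 0)))   [R1 at 1.1]
2. cons(p(0), cons(k(k(k(cons(p(0), cons(0, 0)), 0), 0), e), k(0, 0)))  →  cons(p(0), cons(k(k(cons(p(0), cons(0, 0)), 0), e), k(0, 0)))   [R1 at 2.1.1]
3. cons(p(0), cons(k(k(cons(p(0), cons(0, 0)), 0), e), k(0, 0)))  →  cons(p(0), cons(k(cons(p(0), cons(0, 0)), e), k(0, 0)))   [R1 at 2.1.1]
4. cons(p(0), cons(k(cons(p(0), cons(0, 0)), e), k(0, 0)))  →  cons(p(0), cons(e, k(0, 0)))   [R7 at 2.1]
5. cons(p(0), cons(e, k(0, 0)))  →  cons(p(0), cons(e, 0))   [R1 at 2.2]

cons(p(0), cons(e, 0))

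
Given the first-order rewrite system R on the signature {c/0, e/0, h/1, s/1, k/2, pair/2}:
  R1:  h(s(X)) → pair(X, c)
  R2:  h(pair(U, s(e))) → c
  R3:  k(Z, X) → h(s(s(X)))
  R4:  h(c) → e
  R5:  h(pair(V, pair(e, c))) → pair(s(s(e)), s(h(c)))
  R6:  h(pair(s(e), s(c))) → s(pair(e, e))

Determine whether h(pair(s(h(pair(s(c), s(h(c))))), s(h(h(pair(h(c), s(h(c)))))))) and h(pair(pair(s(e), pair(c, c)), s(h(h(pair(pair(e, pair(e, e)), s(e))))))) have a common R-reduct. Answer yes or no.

Reduce t₁ = h(pair(s(h(pair(s(c), s(h(c))))), s(h(h(pair(h(c), s(h(c)))))))):
1. h(pair(s(h(pair(s(c), s(h(c))))), s(h(h(pair(h(c), s(h(c))))))))  →  h(pair(s(h(pair(s(c), s(e)))), s(h(h(pair(h(c), s(h(c))))))))   [R4 at 1.1.1.1.2.1]
2. h(pair(s(h(pair(s(c), s(e)))), s(h(h(pair(h(c), s(h(c))))))))  →  h(pair(s(c), s(h(h(pair(h(c), s(h(c))))))))   [R2 at 1.1.1]
3. h(pair(s(c), s(h(h(pair(h(c), s(h(c))))))))  →  h(pair(s(c), s(h(h(pair(e, s(h(c))))))))   [R4 at 1.2.1.1.1.1]
4. h(pair(s(c), s(h(h(pair(e, s(h(c))))))))  →  h(pair(s(c), s(h(h(pair(e, s(e)))))))   [R4 at 1.2.1.1.1.2.1]
5. h(pair(s(c), s(h(h(pair(e, s(e)))))))  →  h(pair(s(c), s(h(c))))   [R2 at 1.2.1.1]
6. h(pair(s(c), s(h(c))))  →  h(pair(s(c), s(e)))   [R4 at 1.2.1]
7. h(pair(s(c), s(e)))  →  c   [R2 at ε]

Reduce t₂ = h(pair(pair(s(e), pair(c, c)), s(h(h(pair(pair(e, pair(e, e)), s(e))))))):
1. h(pair(pair(s(e), pair(c, c)), s(h(h(pair(pair(e, pair(e, e)), s(e)))))))  →  h(pair(pair(s(e), pair(c, c)), s(h(c))))   [R2 at 1.2.1.1]
2. h(pair(pair(s(e), pair(c, c)), s(h(c))))  →  h(pair(pair(s(e), pair(c, c)), s(e)))   [R4 at 1.2.1]
3. h(pair(pair(s(e), pair(c, c)), s(e)))  →  c   [R2 at ε]

yes — NF(t₁) = c, NF(t₂) = c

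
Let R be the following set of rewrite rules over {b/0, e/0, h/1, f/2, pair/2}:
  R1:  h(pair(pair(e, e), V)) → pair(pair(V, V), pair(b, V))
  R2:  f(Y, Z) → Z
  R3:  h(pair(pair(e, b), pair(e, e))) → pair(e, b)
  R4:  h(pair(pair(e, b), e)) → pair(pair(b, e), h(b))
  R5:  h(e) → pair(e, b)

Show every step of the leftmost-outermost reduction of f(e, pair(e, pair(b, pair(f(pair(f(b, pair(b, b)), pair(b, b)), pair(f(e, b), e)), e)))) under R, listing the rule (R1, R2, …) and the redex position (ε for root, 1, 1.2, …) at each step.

pair(e, pair(b, pair(pair(b, e), e)))

1. f(e, pair(e, pair(b, pair(f(pair(f(b, pair(b, b)), pair(b, b)), pair(f(e, b), e)), e))))  →  pair(e, pair(b, pair(f(pair(f(b, pair(b, b)), pair(b, b)), pair(f(e, b), e)), e)))   [R2 at ε]
2. pair(e, pair(b, pair(f(pair(f(b, pair(b, b)), pair(b, b)), pair(f(e, b), e)), e)))  →  pair(e, pair(b, pair(pair(f(e, b), e), e)))   [R2 at 2.2.1]
3. pair(e, pair(b, pair(pair(f(e, b), e), e)))  →  pair(e, pair(b, pair(pair(b, e), e)))   [R2 at 2.2.1.1]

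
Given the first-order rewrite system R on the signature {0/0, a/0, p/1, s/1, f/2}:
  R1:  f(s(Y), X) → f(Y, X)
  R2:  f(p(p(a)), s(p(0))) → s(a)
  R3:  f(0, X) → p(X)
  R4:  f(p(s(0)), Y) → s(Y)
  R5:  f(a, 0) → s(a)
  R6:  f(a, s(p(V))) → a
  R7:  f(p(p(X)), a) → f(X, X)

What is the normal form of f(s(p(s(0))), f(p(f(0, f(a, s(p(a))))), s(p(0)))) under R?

s(s(a))

1. f(s(p(s(0))), f(p(f(0, f(a, s(p(a))))), s(p(0))))  →  f(p(s(0)), f(p(f(0, f(a, s(p(a))))), s(p(0))))   [R1 at ε]
2. f(p(s(0)), f(p(f(0, f(a, s(p(a))))), s(p(0))))  →  s(f(p(f(0, f(a, s(p(a))))), s(p(0))))   [R4 at ε]
3. s(f(p(f(0, f(a, s(p(a))))), s(p(0))))  →  s(f(p(p(f(a, s(p(a))))), s(p(0))))   [R3 at 1.1.1]
4. s(f(p(p(f(a, s(p(a))))), s(p(0))))  →  s(f(p(p(a)), s(p(0))))   [R6 at 1.1.1.1]
5. s(f(p(p(a)), s(p(0))))  →  s(s(a))   [R2 at 1]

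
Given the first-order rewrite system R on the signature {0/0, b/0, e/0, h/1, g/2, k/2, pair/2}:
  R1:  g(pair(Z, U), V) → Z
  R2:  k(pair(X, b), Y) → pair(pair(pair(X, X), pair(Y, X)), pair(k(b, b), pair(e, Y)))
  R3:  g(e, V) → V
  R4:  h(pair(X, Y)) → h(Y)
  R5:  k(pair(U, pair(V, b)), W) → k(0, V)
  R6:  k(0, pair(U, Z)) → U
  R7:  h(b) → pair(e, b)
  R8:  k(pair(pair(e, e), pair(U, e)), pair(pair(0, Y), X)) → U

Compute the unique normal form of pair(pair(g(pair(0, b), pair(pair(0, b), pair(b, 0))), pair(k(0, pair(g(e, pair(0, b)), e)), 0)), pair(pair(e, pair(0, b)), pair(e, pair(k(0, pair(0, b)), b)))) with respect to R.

1. pair(pair(g(pair(0, b), pair(pair(0, b), pair(b, 0))), pair(k(0, pair(g(e, pair(0, b)), e)), 0)), pair(pair(e, pair(0, b)), pair(e, pair(k(0, pair(0, b)), b))))  →  pair(pair(0, pair(k(0, pair(g(e, pair(0, b)), e)), 0)), pair(pair(e, pair(0, b)), pair(e, pair(k(0, pair(0, b)), b))))   [R1 at 1.1]
2. pair(pair(0, pair(k(0, pair(g(e, pair(0, b)), e)), 0)), pair(pair(e, pair(0, b)), pair(e, pair(k(0, pair(0, b)), b))))  →  pair(pair(0, pair(g(e, pair(0, b)), 0)), pair(pair(e, pair(0, b)), pair(e, pair(k(0, pair(0, b)), b))))   [R6 at 1.2.1]
3. pair(pair(0, pair(g(e, pair(0, b)), 0)), pair(pair(e, pair(0, b)), pair(e, pair(k(0, pair(0, b)), b))))  →  pair(pair(0, pair(pair(0, b), 0)), pair(pair(e, pair(0, b)), pair(e, pair(k(0, pair(0, b)), b))))   [R3 at 1.2.1]
4. pair(pair(0, pair(pair(0, b), 0)), pair(pair(e, pair(0, b)), pair(e, pair(k(0, pair(0, b)), b))))  →  pair(pair(0, pair(pair(0, b), 0)), pair(pair(e, pair(0, b)), pair(e, pair(0, b))))   [R6 at 2.2.2.1]

pair(pair(0, pair(pair(0, b), 0)), pair(pair(e, pair(0, b)), pair(e, pair(0, b))))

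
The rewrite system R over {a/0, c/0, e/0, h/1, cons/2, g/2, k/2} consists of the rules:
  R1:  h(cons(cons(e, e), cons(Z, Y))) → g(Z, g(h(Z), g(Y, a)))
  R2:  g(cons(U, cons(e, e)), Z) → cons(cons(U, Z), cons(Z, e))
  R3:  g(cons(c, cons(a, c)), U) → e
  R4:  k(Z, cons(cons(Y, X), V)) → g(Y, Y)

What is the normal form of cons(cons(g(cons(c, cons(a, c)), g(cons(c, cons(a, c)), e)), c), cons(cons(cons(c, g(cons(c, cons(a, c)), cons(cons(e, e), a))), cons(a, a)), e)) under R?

cons(cons(e, c), cons(cons(cons(c, e), cons(a, a)), e))

1. cons(cons(g(cons(c, cons(a, c)), g(cons(c, cons(a, c)), e)), c), cons(cons(cons(c, g(cons(c, cons(a, c)), cons(cons(e, e), a))), cons(a, a)), e))  →  cons(cons(e, c), cons(cons(cons(c, g(cons(c, cons(a, c)), cons(cons(e, e), a))), cons(a, a)), e))   [R3 at 1.1]
2. cons(cons(e, c), cons(cons(cons(c, g(cons(c, cons(a, c)), cons(cons(e, e), a))), cons(a, a)), e))  →  cons(cons(e, c), cons(cons(cons(c, e), cons(a, a)), e))   [R3 at 2.1.1.2]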